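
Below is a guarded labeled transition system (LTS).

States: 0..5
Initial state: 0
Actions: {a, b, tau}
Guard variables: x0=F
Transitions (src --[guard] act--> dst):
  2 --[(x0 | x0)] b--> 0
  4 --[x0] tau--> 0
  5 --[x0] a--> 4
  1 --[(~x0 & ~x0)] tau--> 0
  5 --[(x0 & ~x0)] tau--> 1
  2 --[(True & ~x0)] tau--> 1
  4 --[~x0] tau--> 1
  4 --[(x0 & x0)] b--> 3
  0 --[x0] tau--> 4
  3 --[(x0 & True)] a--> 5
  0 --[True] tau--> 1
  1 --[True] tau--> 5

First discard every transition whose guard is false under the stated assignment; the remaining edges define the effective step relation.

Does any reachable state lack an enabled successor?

R = {0,1,5}
  0: tau→1  [1 exit(s)]
  1: tau→0  tau→5  [2 exit(s)]
  5: ∅  [STUCK]
witness 5: tau·tau

Answer: DEADLOCK at state 5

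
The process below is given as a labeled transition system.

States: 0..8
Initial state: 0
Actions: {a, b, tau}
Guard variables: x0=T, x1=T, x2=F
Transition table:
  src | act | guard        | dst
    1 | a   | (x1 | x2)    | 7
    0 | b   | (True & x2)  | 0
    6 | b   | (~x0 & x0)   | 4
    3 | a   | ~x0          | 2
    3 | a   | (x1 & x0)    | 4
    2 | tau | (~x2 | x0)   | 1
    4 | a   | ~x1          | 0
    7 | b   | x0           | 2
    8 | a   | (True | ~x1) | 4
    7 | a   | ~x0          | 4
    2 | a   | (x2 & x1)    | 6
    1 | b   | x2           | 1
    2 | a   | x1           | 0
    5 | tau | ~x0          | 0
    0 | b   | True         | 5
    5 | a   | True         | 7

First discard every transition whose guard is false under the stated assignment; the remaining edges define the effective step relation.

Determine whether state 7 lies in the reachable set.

After dropping false guards: 8 live edges.
depth 0: {0}
depth 1: {5}  cumulative {0,5}
depth 2: {7}  cumulative {0,5,7}
depth 3: {2}  cumulative {0,2,5,7}
depth 4: {1}  cumulative {0,1,2,5,7}
Reachable = {0,1,2,5,7}
trace reaching 7: b·a

Answer: REACHABLE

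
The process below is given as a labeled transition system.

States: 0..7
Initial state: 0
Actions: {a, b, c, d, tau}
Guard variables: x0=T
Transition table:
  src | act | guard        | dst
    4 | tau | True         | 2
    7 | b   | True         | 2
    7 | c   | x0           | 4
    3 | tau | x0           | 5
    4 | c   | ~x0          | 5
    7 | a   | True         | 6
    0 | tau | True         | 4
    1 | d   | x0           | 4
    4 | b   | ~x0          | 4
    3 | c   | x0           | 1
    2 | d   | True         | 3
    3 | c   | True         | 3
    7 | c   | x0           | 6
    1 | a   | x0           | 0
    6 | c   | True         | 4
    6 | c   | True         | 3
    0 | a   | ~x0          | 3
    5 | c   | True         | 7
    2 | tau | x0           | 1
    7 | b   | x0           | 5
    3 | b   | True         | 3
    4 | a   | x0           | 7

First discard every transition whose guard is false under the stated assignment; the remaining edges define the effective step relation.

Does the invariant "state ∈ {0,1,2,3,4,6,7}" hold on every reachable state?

Inv-set: {0,1,2,3,4,6,7}
Reachable = {0,1,2,3,4,5,6,7}
  0: ✓
  1: ✓
  2: ✓
  3: ✓
  4: ✓
  5: outside
  6: ✓
  7: ✓
counterexample path to 5: tau·a·b

Answer: INVARIANT VIOLATED at state 5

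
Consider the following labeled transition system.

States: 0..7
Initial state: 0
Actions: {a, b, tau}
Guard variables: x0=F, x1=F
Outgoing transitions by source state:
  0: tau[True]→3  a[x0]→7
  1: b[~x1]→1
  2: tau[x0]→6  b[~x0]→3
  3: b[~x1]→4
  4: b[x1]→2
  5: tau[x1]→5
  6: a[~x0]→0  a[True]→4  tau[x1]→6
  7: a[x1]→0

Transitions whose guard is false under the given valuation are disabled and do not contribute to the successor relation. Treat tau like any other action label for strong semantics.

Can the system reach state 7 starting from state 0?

After dropping false guards: 6 live edges.
Layer 0: {0}
Layer 1: {3}  total {0,3}
Layer 2: {4}  total {0,3,4}
Reach set: {0,3,4}

Answer: UNREACHABLE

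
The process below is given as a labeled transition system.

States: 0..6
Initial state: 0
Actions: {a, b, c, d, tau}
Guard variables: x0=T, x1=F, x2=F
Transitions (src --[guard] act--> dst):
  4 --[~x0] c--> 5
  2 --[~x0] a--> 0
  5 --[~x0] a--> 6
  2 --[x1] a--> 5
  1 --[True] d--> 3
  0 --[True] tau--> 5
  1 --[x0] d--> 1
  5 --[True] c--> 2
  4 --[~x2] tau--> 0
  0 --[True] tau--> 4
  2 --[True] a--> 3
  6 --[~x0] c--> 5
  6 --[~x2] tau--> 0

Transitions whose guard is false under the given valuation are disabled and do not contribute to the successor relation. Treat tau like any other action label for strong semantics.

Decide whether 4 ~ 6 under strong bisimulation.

Bisimulation quotient by refinement:
  π0 = {{0,1,2,3,4,5,6}}
  π1 = {{0,4,6},{1},{2},{3},{5}}
  π2 = {{0},{1},{2},{3},{4,6},{5}}
6 equivalence class(es) (converged in 3)
[4]={4,6}  [6]={4,6}

Answer: BISIMILAR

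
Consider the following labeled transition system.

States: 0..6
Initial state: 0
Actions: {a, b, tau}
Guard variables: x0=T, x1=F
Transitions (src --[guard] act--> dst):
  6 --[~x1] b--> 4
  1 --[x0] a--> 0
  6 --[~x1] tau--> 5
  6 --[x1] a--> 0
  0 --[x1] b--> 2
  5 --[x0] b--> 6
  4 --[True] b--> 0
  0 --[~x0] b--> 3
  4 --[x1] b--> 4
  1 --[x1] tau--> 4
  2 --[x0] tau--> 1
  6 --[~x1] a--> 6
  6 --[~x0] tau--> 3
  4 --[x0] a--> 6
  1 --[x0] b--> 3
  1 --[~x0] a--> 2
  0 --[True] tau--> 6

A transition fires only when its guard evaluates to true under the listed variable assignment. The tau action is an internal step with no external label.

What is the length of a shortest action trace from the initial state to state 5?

Layered search for 5:
  depth 0: {0}
  depth 1: {6}
  depth 2: {4,5}
first hit 5 at d=2 via tau·tau

Answer: 2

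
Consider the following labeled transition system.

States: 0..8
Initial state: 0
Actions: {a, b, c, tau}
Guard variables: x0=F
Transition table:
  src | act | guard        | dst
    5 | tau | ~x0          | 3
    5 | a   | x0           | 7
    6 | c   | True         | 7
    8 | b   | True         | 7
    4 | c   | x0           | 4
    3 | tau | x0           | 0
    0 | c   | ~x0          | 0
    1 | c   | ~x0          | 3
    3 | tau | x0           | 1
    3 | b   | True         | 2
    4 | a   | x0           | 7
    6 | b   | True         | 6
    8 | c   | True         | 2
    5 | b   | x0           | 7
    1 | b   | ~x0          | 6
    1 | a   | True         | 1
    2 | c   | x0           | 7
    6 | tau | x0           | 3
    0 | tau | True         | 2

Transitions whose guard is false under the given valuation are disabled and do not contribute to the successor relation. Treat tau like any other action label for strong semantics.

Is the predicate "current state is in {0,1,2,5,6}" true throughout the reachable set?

Answer: INVARIANT HOLDS

Trace:
Safe = {0,1,2,5,6}
Reach set: {0,2}
  0: ✓
  2: ✓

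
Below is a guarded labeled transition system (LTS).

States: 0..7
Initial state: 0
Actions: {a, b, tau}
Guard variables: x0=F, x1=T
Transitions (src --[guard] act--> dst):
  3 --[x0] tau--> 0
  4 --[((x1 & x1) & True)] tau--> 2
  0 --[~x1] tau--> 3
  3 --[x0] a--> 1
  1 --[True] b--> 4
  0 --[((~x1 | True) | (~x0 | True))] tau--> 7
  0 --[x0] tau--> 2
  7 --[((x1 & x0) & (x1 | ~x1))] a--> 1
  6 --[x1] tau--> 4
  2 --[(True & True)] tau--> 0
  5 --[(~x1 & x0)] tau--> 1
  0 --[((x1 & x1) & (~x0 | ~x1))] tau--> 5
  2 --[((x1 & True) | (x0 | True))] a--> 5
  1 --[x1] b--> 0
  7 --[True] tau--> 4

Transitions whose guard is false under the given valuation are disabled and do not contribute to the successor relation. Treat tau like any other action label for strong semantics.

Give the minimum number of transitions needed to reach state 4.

Answer: 2

Analysis:
Breadth-first toward 4:
  Layer 0: {0}
  Layer 1: {5,7}
  Layer 2: {4}
depth(4)=2, e.g. tau·tau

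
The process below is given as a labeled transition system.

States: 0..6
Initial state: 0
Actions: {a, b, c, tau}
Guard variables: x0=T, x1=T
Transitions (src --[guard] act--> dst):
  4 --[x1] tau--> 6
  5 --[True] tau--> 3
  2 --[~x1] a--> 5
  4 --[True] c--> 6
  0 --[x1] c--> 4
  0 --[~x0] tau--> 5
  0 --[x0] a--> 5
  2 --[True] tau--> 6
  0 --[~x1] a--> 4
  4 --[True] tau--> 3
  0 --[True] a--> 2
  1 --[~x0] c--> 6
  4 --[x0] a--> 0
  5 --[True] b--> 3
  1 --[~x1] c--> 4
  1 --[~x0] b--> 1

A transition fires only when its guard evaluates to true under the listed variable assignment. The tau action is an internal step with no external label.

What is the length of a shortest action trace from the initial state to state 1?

Answer: UNREACHABLE

Working:
BFS to 1:
  depth 0: {0}
  depth 1: {2,4,5}
  depth 2: {3,6}
1 never appears.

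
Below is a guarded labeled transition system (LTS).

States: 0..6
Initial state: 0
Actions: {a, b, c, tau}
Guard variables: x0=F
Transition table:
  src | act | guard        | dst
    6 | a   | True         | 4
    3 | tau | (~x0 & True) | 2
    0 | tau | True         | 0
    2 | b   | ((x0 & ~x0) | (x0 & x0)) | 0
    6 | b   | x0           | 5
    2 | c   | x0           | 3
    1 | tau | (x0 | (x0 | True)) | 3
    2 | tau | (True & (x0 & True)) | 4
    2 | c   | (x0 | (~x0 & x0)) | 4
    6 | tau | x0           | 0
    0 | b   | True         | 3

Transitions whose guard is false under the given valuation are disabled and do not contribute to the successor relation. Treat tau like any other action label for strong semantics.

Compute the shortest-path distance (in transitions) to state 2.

Breadth-first toward 2:
  depth 0: {0}
  depth 1: {3}
  depth 2: {2}
2 enters at depth 2; path b·tau

Answer: 2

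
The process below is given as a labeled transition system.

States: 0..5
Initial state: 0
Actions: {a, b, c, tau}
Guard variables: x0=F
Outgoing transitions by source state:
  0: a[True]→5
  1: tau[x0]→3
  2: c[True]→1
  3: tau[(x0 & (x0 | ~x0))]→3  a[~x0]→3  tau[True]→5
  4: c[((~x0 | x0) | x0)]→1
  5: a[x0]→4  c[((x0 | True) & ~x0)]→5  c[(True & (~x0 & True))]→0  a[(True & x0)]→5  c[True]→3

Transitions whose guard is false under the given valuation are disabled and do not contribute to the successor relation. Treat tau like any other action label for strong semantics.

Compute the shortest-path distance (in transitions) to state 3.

Breadth-first toward 3:
  depth 0: {0}
  depth 1: {5}
  depth 2: {3}
3 enters at depth 2; path a·c

Answer: 2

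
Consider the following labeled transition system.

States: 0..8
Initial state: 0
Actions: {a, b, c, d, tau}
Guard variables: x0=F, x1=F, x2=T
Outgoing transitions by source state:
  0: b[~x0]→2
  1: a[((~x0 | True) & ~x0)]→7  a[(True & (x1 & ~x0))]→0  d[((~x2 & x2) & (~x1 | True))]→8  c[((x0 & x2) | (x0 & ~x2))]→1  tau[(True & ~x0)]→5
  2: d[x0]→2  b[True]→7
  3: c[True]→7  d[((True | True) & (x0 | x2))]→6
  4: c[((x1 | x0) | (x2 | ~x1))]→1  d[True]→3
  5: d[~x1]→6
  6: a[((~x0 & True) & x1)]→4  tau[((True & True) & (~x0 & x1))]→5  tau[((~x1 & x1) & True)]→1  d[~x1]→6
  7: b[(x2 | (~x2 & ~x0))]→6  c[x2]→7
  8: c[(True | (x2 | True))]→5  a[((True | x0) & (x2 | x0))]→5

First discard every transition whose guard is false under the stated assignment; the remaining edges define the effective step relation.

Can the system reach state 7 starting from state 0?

14 transition(s) survive guard evaluation.
Layer 0: {0}
Layer 1: {2}  cumulative {0,2}
Layer 2: {7}  cumulative {0,2,7}
Layer 3: {6}  cumulative {0,2,6,7}
Reachable = {0,2,6,7}
trace reaching 7: b·b

Answer: REACHABLE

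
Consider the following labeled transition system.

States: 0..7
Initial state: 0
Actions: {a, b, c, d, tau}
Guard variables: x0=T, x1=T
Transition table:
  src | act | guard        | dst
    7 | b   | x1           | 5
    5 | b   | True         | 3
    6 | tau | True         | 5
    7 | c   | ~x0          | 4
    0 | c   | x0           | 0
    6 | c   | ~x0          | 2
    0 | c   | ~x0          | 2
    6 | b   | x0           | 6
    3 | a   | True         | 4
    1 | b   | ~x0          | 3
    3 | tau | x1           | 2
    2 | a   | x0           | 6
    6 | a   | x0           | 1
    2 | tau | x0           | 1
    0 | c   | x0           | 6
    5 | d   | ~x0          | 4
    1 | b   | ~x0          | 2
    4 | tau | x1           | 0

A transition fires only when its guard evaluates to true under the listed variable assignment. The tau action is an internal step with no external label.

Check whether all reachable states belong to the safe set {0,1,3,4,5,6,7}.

Answer: INVARIANT VIOLATED at state 2

Trace:
Safe = {0,1,3,4,5,6,7}
R = {0,1,2,3,4,5,6}
  0: safe
  1: safe
  2: VIOLATES
  3: safe
  4: safe
  5: safe
  6: safe
witness against invariant: c·tau·b·tau → 2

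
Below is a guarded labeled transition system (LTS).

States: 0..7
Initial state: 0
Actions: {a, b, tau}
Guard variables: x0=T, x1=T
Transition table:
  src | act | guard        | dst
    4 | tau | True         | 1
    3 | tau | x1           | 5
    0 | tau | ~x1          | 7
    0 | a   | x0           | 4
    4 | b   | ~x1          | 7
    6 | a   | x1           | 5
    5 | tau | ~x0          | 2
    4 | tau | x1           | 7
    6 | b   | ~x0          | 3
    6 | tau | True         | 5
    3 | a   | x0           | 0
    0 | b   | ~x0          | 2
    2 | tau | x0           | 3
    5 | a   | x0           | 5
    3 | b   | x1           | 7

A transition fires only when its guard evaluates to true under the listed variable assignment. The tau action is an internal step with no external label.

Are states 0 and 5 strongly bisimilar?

Answer: NOT BISIMILAR

Working:
Compute ~ classes (split until stable):
  π0 = {{0,1,2,3,4,5,6,7}}
  π1 = {{0,5},{1,7},{2,4},{3},{6}}
  π2 = {{0},{1,7},{2},{3},{4},{5},{6}}
7 equivalence class(es) (converged in 3)
0∈{0}, 5∈{5}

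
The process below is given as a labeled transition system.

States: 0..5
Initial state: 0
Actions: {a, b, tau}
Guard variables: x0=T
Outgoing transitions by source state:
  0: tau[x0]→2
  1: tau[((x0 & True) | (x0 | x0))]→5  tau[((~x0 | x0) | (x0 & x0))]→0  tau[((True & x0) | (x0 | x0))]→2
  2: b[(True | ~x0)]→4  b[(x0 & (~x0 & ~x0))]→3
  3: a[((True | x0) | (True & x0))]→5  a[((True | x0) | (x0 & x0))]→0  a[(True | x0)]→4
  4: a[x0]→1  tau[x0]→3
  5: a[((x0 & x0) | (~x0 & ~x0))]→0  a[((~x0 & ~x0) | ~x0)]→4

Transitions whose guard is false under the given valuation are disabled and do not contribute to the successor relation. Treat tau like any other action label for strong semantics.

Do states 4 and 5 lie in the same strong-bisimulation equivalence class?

Answer: NOT BISIMILAR

Working:
Bisimulation quotient by refinement:
  round 0: {{0,1,2,3,4,5}}
  round 1: {{0,1},{2},{3,5},{4}}
  round 2: {{0},{1},{2},{3},{4},{5}}
6 equivalence class(es) (converged in 3)
[4]={4}  [5]={5}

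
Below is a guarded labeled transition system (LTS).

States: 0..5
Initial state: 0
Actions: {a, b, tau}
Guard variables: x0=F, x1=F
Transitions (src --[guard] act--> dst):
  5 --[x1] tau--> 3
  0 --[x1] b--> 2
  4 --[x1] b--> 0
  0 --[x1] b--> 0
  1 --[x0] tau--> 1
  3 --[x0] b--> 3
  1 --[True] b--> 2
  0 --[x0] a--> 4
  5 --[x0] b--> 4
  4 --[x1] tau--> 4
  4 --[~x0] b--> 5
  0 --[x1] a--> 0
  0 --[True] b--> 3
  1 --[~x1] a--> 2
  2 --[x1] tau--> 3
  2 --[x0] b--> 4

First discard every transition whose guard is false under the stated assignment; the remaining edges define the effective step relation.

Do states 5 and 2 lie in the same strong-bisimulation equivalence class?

Answer: BISIMILAR

Analysis:
Bisimulation quotient by refinement:
  π0 = {{0,1,2,3,4,5}}
  π1 = {{0,4},{1},{2,3,5}}
Fixed point at round 2; 3 class(es).
[5]={2,3,5}  [2]={2,3,5}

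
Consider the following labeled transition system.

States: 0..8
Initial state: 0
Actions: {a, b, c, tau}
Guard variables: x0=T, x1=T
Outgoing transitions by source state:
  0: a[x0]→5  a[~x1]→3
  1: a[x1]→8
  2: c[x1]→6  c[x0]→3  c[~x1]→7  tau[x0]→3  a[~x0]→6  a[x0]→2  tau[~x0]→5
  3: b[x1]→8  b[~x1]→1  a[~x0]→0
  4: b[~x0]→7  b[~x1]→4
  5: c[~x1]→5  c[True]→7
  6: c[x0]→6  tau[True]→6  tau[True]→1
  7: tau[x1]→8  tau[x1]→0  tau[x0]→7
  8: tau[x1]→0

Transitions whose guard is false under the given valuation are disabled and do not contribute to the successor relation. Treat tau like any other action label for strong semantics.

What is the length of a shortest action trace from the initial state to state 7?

Answer: 2

Analysis:
BFS to 7:
  L0 = {0}
  L1 = {5}
  L2 = {7}
7 enters at depth 2; path a·c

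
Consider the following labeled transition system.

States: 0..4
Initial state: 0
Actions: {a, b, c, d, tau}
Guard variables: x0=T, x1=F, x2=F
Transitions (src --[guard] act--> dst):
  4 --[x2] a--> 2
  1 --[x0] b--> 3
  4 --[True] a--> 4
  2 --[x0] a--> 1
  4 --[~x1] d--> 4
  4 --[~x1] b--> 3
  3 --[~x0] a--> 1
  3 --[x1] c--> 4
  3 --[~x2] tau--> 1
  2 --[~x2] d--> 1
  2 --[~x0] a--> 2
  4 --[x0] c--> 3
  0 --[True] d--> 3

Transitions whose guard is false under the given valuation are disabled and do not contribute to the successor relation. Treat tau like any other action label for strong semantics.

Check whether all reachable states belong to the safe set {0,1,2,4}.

Safe = {0,1,2,4}
R = {0,1,3}
  0: ok
  1: ok
  3: VIOLATES
reach 3 via d — violates

Answer: INVARIANT VIOLATED at state 3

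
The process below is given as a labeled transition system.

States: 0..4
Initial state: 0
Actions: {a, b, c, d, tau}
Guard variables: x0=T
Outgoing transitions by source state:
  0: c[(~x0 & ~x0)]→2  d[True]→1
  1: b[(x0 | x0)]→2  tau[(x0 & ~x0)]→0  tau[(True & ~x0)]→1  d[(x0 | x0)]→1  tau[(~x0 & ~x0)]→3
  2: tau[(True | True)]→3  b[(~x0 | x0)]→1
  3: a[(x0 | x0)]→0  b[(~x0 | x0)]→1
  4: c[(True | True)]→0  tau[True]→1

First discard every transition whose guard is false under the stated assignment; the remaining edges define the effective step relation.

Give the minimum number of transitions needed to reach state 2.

Layered search for 2:
  depth 0: {0}
  depth 1: {1}
  depth 2: {2}
2 enters at depth 2; path d·b

Answer: 2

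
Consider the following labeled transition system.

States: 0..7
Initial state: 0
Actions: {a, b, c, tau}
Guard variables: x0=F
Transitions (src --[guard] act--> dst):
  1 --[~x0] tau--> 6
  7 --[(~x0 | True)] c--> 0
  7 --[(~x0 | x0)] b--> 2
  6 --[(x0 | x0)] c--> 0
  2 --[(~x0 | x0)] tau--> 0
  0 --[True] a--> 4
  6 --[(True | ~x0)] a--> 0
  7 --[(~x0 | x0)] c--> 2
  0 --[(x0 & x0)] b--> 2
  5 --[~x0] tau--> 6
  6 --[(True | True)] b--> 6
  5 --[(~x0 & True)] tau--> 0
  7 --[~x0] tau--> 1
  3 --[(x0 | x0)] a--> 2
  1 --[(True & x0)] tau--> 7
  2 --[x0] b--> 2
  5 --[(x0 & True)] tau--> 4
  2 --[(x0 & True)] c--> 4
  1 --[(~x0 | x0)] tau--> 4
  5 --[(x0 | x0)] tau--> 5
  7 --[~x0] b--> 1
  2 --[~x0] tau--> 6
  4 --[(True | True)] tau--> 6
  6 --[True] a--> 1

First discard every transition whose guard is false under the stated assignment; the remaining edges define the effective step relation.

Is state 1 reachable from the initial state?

Answer: REACHABLE

Analysis:
Guard filter leaves 16 enabled edge(s).
Layer 0: {0}
Layer 1: {4}  cumulative {0,4}
Layer 2: {6}  cumulative {0,4,6}
Layer 3: {1}  cumulative {0,1,4,6}
Reachable = {0,1,4,6}
witness 1: a·tau·a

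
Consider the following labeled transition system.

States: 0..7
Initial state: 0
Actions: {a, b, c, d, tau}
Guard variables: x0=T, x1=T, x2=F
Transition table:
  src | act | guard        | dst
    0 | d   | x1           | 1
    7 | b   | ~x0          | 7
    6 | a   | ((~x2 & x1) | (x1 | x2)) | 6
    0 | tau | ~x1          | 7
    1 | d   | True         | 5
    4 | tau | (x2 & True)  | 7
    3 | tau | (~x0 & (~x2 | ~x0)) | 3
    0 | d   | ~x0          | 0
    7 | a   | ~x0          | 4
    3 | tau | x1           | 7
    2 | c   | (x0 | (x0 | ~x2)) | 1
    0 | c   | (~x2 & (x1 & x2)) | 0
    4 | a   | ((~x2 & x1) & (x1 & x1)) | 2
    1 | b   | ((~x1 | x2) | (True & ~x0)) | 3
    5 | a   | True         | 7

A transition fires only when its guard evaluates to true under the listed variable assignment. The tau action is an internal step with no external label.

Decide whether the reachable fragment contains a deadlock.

Answer: DEADLOCK at state 7

Trace:
Reach set: {0,1,5,7}
  0: d→1  [1 exit(s)]
  1: d→5  [1 exit(s)]
  5: a→7  [1 exit(s)]
  7: ∅  [no exit]
witness 7: d·d·a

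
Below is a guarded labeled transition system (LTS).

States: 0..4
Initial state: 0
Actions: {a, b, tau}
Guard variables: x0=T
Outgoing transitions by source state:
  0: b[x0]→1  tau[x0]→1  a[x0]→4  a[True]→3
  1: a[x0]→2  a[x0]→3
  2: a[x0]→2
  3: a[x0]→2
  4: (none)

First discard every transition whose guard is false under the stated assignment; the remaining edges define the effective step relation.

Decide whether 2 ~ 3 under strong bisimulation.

Answer: BISIMILAR

Analysis:
Bisimulation quotient by refinement:
  π0 = {{0,1,2,3,4}}
  π1 = {{0},{1,2,3},{4}}
Fixed point at round 2; 3 class(es).
2∈{1,2,3}, 3∈{1,2,3}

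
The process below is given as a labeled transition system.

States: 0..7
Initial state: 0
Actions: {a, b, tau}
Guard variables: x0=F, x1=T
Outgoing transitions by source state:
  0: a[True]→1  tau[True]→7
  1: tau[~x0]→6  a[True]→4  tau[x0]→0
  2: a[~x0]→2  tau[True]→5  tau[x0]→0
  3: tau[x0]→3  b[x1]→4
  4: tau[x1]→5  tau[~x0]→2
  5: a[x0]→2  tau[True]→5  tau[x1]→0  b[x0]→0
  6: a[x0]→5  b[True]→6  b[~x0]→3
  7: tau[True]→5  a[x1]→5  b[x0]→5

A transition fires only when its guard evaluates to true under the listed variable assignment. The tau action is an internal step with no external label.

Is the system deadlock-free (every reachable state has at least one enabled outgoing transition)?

Reachable = {0,1,2,3,4,5,6,7}
  0: a→1  tau→7  [deg 2]
  1: a→4  tau→6  [deg 2]
  2: a→2  tau→5  [deg 2]
  3: b→4  [deg 1]
  4: tau→2  tau→5  [deg 2]
  5: tau→0  tau→5  [deg 2]
  6: b→3  b→6  [deg 2]
  7: a→5  tau→5  [deg 2]

Answer: DEADLOCK-FREE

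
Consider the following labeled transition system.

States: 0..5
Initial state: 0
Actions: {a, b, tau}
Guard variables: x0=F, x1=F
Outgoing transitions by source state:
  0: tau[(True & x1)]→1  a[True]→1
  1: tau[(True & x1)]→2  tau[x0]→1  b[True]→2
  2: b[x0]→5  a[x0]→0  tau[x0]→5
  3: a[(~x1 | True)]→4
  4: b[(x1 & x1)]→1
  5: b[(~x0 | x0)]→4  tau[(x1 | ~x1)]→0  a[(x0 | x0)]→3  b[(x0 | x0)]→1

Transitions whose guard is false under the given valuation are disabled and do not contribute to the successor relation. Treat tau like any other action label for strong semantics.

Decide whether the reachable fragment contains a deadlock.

Reachable = {0,1,2}
  0: a→1  [1 exit(s)]
  1: b→2  [1 exit(s)]
  2: ∅  [no exit]
Path to 2: a·b

Answer: DEADLOCK at state 2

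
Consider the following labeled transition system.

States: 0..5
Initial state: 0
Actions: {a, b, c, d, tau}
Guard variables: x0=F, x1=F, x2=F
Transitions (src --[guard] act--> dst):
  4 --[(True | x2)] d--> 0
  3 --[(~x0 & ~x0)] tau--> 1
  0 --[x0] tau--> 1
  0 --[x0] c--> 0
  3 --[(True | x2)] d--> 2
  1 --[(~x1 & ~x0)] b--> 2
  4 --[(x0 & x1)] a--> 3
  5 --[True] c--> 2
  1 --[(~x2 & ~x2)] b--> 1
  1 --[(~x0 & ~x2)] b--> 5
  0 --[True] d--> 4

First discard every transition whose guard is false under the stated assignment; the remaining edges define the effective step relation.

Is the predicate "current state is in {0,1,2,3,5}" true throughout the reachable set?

Answer: INVARIANT VIOLATED at state 4

Analysis:
Allowed set {0,1,2,3,5}
Reach set: {0,4}
  0: safe
  4: VIOLATES
witness against invariant: d → 4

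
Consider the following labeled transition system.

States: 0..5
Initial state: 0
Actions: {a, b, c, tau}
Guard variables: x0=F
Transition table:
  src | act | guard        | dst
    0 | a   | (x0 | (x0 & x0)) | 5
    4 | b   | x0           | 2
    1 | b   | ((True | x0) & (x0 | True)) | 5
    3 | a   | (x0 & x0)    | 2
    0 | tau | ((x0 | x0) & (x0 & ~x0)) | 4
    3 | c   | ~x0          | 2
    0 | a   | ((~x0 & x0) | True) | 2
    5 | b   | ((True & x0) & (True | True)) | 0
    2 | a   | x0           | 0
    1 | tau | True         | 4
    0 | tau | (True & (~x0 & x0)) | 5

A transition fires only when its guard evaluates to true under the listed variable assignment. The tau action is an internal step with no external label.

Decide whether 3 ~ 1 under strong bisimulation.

Refine partition for ~:
  round 0: {{0,1,2,3,4,5}}
  round 1: {{0},{1},{2,4,5},{3}}
Fixed point at round 2; 4 class(es).
[3]={3}  [1]={1}

Answer: NOT BISIMILAR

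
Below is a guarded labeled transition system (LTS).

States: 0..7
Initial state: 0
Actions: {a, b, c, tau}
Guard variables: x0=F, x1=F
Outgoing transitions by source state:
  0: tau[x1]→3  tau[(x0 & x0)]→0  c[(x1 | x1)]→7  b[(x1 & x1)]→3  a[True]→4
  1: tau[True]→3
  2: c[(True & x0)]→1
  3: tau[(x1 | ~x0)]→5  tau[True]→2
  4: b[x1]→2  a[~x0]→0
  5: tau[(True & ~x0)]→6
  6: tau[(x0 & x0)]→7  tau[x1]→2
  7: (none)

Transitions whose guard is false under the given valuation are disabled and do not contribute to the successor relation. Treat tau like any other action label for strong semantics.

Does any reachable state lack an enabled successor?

Reachable = {0,4}
  0: a→4  [1 out]
  4: a→0  [1 out]

Answer: DEADLOCK-FREE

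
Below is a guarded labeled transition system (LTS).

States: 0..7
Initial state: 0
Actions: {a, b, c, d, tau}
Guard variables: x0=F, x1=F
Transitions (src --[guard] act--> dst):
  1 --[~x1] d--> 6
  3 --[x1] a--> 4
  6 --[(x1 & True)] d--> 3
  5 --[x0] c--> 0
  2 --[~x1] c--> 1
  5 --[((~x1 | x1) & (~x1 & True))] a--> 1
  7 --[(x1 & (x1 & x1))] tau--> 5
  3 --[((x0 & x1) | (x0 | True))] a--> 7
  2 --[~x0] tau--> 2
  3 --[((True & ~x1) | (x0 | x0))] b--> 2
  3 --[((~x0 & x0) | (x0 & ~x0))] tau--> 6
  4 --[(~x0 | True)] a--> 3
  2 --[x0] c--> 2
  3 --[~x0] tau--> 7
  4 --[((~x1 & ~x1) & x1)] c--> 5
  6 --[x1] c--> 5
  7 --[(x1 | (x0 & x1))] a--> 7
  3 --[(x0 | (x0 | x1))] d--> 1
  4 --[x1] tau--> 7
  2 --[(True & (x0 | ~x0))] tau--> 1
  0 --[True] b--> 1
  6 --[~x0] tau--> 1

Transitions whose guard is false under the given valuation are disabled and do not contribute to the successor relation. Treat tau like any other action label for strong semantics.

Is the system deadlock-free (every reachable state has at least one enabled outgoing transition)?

Reachable = {0,1,6}
  0: b→1  [deg 1]
  1: d→6  [deg 1]
  6: tau→1  [deg 1]

Answer: DEADLOCK-FREE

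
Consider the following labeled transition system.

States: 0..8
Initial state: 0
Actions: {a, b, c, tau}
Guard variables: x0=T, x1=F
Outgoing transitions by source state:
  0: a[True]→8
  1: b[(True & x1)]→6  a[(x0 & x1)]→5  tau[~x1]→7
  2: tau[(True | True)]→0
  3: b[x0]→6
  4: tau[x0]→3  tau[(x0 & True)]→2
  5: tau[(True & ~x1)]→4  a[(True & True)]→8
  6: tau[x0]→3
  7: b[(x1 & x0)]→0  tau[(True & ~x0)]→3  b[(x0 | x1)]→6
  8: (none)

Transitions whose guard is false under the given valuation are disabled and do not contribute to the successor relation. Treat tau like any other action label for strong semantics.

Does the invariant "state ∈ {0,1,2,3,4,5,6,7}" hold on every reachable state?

Answer: INVARIANT VIOLATED at state 8

Working:
Inv-set: {0,1,2,3,4,5,6,7}
Reach set: {0,8}
  0: ok
  8: outside
witness against invariant: a → 8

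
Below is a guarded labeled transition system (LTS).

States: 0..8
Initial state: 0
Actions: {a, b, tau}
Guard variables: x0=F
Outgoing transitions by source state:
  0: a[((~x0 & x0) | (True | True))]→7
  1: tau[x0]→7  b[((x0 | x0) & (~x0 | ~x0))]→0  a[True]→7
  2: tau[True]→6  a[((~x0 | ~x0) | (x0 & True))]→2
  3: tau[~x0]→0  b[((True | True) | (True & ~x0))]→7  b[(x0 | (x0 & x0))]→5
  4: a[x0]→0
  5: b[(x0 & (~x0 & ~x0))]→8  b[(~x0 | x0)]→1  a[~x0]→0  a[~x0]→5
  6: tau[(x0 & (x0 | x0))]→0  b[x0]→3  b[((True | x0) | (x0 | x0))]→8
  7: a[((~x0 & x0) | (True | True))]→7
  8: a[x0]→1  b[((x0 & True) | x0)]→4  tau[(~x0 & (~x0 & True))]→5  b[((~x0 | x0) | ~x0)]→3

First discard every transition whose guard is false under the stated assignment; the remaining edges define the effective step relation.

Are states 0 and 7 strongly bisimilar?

Answer: BISIMILAR

Analysis:
Compute ~ classes (split until stable):
  π0 = {{0,1,2,3,4,5,6,7,8}}
  π1 = {{0,1,7},{2},{3,8},{4},{5},{6}}
  π2 = {{0,1,7},{2},{3},{4},{5},{6},{8}}
7 equivalence class(es) (converged in 3)
[0]={0,1,7}  [7]={0,1,7}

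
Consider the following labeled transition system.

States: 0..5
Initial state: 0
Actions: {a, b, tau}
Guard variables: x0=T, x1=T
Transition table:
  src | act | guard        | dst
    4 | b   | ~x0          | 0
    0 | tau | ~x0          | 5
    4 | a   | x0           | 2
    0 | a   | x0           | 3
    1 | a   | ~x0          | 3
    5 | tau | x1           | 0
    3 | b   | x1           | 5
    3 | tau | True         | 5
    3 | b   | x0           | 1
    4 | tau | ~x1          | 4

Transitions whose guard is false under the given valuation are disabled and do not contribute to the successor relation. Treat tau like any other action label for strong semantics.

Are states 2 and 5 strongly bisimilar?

Answer: NOT BISIMILAR

Working:
Bisimulation quotient by refinement:
  round 0: {{0,1,2,3,4,5}}
  round 1: {{0,4},{1,2},{3},{5}}
  round 2: {{0},{1,2},{3},{4},{5}}
5 equivalence class(es) (converged in 3)
[2]={1,2}  [5]={5}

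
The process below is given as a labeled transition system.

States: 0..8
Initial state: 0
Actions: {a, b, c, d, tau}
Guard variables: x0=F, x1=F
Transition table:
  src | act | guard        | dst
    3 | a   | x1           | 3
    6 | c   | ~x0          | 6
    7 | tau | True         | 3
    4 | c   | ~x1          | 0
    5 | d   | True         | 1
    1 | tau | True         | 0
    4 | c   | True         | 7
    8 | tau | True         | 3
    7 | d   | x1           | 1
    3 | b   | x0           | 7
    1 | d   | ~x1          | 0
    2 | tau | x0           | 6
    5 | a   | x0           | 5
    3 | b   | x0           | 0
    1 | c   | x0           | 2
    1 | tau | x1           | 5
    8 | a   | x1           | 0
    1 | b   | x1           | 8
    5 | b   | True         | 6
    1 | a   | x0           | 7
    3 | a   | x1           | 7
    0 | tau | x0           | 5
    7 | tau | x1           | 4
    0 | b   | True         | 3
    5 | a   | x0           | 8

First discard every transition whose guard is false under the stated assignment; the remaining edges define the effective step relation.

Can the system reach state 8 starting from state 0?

Answer: UNREACHABLE

Working:
10 transition(s) survive guard evaluation.
L0 = {0}
L1 = {3}  now seen {0,3}
Reachable = {0,3}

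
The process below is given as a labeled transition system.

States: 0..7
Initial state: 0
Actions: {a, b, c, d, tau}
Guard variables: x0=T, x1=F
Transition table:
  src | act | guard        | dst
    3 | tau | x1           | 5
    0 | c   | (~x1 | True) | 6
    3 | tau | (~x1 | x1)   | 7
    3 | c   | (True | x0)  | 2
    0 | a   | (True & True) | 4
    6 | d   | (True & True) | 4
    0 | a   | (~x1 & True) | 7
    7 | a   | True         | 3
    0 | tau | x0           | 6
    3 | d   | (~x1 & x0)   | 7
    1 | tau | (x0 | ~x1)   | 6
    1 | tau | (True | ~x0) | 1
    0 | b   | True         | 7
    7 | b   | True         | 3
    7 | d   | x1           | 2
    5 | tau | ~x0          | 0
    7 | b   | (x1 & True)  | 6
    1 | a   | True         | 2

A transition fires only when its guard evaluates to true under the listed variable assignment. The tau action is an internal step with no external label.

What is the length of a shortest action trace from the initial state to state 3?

Layered search for 3:
  depth 0: {0}
  depth 1: {4,6,7}
  depth 2: {3}
3 enters at depth 2; path a·a

Answer: 2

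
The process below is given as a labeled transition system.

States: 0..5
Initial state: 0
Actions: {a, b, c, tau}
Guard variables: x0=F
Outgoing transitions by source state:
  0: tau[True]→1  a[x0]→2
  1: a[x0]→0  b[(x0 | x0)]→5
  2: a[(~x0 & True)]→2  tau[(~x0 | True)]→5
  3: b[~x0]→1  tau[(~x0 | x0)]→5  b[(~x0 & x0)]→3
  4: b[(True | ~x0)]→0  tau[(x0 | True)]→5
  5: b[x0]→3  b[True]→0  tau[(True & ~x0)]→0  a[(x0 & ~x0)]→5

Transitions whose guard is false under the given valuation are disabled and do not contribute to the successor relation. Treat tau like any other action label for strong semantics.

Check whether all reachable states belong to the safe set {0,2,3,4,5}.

Inv-set: {0,2,3,4,5}
Reachable = {0,1}
  0: safe
  1: VIOLATES
counterexample path to 1: tau

Answer: INVARIANT VIOLATED at state 1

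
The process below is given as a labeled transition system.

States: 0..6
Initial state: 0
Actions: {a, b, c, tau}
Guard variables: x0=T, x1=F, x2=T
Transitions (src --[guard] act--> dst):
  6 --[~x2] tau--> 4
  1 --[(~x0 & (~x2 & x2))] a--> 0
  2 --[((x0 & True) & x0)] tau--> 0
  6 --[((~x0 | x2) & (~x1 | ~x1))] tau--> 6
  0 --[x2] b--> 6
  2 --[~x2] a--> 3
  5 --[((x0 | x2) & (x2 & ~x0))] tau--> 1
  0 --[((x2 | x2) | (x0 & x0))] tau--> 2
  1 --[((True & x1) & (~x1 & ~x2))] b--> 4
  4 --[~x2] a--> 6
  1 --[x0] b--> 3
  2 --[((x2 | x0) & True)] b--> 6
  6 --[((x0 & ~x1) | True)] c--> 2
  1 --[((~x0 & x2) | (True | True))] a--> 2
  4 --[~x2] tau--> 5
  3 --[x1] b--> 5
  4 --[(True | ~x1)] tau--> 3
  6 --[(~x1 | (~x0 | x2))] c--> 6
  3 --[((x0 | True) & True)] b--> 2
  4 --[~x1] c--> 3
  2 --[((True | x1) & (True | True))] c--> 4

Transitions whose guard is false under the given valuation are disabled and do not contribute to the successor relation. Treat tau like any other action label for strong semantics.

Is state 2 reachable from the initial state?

Guard filter leaves 13 enabled edge(s).
depth 0: {0}
depth 1: {2,6}  now seen {0,2,6}
depth 2: {4}  now seen {0,2,4,6}
depth 3: {3}  now seen {0,2,3,4,6}
R = {0,2,3,4,6}
trace reaching 2: tau

Answer: REACHABLE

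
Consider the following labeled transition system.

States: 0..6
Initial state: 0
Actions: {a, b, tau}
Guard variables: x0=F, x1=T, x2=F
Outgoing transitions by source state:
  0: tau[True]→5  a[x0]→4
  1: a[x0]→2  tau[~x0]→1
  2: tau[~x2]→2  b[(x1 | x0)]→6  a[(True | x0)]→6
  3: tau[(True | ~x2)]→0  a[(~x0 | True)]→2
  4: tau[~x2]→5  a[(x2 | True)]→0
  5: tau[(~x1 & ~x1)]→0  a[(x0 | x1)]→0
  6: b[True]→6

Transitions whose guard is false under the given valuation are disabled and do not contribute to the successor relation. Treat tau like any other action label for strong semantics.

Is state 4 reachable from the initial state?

Answer: UNREACHABLE

Working:
After dropping false guards: 11 live edges.
L0 = {0}
L1 = {5}  cumulative {0,5}
Reachable = {0,5}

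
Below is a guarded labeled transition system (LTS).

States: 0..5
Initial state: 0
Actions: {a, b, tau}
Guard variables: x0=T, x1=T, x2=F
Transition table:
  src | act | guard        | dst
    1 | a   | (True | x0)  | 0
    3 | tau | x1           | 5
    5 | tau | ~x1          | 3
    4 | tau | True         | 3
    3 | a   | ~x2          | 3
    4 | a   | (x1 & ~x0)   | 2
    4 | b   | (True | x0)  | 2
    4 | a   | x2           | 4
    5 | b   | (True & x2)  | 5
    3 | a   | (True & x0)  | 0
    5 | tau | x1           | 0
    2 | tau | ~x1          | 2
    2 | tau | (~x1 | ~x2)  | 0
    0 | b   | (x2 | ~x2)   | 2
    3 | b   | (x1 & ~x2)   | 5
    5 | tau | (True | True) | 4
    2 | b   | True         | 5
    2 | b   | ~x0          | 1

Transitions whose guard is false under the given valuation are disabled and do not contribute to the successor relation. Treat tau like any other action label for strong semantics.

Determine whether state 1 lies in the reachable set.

12 transition(s) survive guard evaluation.
Layer 0: {0}
Layer 1: {2}  total {0,2}
Layer 2: {5}  total {0,2,5}
Layer 3: {4}  total {0,2,4,5}
Layer 4: {3}  total {0,2,3,4,5}
Reachable = {0,2,3,4,5}

Answer: UNREACHABLE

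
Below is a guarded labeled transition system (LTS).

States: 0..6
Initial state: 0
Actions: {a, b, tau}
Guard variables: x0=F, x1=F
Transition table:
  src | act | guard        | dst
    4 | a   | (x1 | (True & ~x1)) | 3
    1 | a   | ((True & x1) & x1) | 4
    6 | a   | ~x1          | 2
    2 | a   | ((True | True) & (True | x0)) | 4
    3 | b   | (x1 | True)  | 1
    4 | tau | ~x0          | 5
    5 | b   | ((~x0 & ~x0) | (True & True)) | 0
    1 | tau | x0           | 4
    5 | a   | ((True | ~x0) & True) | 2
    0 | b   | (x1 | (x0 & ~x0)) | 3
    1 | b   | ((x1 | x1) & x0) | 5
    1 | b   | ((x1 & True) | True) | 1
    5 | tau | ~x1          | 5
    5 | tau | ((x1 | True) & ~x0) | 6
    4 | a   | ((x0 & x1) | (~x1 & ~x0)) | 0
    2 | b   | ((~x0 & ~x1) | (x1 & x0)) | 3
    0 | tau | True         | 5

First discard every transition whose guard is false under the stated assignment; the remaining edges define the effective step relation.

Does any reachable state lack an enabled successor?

Answer: DEADLOCK-FREE

Analysis:
Reach set: {0,1,2,3,4,5,6}
  0: tau→5  [1 out]
  1: b→1  [1 out]
  2: a→4  b→3  [2 out]
  3: b→1  [1 out]
  4: a→0  a→3  tau→5  [3 out]
  5: a→2  b→0  tau→5  tau→6  [4 out]
  6: a→2  [1 out]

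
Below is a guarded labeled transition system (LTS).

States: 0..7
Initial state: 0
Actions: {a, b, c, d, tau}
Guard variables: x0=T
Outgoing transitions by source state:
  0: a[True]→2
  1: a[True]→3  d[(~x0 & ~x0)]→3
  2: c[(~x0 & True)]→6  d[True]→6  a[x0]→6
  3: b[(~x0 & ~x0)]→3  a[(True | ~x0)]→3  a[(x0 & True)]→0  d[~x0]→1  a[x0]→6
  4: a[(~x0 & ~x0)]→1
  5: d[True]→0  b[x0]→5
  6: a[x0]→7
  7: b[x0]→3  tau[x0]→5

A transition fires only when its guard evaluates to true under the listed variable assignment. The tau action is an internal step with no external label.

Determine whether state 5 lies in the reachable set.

Answer: REACHABLE

Trace:
After dropping false guards: 12 live edges.
depth 0: {0}
depth 1: {2}  now seen {0,2}
depth 2: {6}  now seen {0,2,6}
depth 3: {7}  now seen {0,2,6,7}
depth 4: {3,5}  now seen {0,2,3,5,6,7}
R = {0,2,3,5,6,7}
witness 5: a·d·a·tau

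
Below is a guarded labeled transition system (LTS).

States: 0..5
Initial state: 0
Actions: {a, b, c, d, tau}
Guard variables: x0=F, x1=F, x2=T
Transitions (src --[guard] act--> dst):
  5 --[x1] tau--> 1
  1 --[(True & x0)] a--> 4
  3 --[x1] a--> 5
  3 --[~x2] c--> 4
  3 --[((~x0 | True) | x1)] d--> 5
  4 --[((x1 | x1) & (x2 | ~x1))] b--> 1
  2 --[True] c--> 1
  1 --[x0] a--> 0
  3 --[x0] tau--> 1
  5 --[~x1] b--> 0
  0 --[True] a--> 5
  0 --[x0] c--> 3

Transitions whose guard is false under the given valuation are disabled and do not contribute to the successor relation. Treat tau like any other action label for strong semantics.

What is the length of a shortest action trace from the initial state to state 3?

Answer: UNREACHABLE

Trace:
Layered search for 3:
  L0 = {0}
  L1 = {5}
3 never appears.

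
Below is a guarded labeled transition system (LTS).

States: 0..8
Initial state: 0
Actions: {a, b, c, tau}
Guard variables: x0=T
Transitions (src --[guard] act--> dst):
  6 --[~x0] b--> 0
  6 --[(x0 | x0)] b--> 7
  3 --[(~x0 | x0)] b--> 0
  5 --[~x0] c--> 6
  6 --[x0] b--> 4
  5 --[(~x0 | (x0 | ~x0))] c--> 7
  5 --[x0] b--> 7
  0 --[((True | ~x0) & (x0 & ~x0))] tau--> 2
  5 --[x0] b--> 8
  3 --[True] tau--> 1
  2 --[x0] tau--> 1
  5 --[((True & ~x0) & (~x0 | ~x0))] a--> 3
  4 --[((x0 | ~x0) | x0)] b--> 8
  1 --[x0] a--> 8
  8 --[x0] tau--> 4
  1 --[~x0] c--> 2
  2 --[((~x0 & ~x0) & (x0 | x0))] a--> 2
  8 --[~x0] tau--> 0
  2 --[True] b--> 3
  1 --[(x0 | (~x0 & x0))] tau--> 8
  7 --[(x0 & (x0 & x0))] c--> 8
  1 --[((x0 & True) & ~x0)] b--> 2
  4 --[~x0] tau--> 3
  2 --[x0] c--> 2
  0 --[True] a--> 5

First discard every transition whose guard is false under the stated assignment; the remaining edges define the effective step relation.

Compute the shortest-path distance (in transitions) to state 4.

BFS to 4:
  L0 = {0}
  L1 = {5}
  L2 = {7,8}
  L3 = {4}
first hit 4 at d=3 via a·b·tau

Answer: 3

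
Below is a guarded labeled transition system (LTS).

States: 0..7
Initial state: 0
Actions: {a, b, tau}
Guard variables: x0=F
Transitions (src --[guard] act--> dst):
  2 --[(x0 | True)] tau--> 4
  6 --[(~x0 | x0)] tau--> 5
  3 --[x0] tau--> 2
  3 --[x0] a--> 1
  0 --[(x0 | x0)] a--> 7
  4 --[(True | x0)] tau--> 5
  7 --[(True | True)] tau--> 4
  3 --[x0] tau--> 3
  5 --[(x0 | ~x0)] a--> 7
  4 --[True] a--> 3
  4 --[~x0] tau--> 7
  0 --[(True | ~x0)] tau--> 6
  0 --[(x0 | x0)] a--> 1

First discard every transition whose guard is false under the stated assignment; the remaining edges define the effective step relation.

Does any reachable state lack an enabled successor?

Answer: DEADLOCK at state 3

Analysis:
Reachable = {0,3,4,5,6,7}
  0: tau→6  [1 out]
  3: ∅  [no exit]
  4: a→3  tau→5  tau→7  [3 out]
  5: a→7  [1 out]
  6: tau→5  [1 out]
  7: tau→4  [1 out]
witness 3: tau·tau·a·tau·a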